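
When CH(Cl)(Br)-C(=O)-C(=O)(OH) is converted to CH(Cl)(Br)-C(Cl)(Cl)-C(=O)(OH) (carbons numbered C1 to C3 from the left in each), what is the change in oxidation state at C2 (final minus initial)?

Before: C2 has 2 bonds to C, 2 bonds to O → oxidation state +2.
After: C2 has 2 bonds to C, 2 bonds to Cl → oxidation state +2.
Δ = +2 − (+2) = 0, so no net redox change at C2.

0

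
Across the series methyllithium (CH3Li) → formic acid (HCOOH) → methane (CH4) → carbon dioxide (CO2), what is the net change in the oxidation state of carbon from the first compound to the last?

Carbon oxidation states along the series — methyllithium: -4, formic acid: +2, methane: -4, carbon dioxide: +4.
Net change = +4 − (-4) = +8.

+8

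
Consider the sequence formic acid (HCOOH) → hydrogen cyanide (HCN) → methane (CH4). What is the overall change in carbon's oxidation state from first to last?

-6

Carbon oxidation states along the series — formic acid: +2, hydrogen cyanide: +2, methane: -4.
Net change = -4 − (+2) = -6.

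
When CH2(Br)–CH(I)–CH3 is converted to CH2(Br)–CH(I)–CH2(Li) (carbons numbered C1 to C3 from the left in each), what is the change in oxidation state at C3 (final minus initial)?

Before: C3 has 1 bond to C, 3 bonds to H → oxidation state -3.
After: C3 has 1 bond to C, 2 bonds to H, 1 bond to Li → oxidation state -3.
Δ = -3 − (-3) = 0, so no net redox change at C3.

0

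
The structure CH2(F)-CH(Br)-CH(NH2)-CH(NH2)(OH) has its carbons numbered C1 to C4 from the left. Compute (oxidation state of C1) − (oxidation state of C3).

-1

C1: 1C, 2H, 1F → 0 − 2 + 1 = -1
C3: 2C, 1H, 1N → 0 − 1 + 1 = 0
Difference: -1 − (0) = -1.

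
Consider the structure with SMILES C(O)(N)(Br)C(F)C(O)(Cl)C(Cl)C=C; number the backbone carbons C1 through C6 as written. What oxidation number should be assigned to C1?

C1 has one bond to C (0), one bond to O (+1), one bond to N (+1), one bond to Br (+1).
Oxidation state = 0 + 1 + 1 + 1 = +3.

+3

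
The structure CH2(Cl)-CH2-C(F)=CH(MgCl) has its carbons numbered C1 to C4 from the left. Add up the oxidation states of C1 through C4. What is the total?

-4

Tallying each carbon's bonds:
C1: 1C, 2H, 1Cl → 0 − 2 + 1 = -1
C2: 2C, 2H → 0 − 2 = -2
C3: 3C, 1F → 0 + 1 = +1
C4: 2C, 1H, 1Mg → 0 − 1 − 1 = -2
Sum = -1 − 2 + 1 − 2 = -4.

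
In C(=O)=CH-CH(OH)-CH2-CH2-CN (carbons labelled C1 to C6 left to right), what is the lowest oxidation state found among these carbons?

Tallying each carbon's bonds:
C1: 2C, 2O → 0 + 2 = +2
C2: 3C, 1H → 0 − 1 = -1
C3: 2C, 1H, 1O → 0 − 1 + 1 = 0
C4: 2C, 2H → 0 − 2 = -2
C5: 2C, 2H → 0 − 2 = -2
C6: 1C, 3N → 0 + 3 = +3
The lowest value is -2.

-2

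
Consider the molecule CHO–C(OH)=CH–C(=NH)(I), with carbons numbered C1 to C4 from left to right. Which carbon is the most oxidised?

C4

Tallying each carbon's bonds:
C1: 1C, 1H, 2O → 0 − 1 + 2 = +1
C2: 3C, 1O → 0 + 1 = +1
C3: 3C, 1H → 0 − 1 = -1
C4: 1C, 2N, 1I → 0 + 2 + 1 = +3
The most oxidised carbon is C4 at +3.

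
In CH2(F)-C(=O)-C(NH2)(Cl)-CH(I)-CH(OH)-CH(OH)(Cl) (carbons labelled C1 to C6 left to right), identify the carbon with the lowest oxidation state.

C1

Tallying each carbon's bonds:
C1: 1C, 2H, 1F → 0 − 2 + 1 = -1
C2: 2C, 2O → 0 + 2 = +2
C3: 2C, 1N, 1Cl → 0 + 1 + 1 = +2
C4: 2C, 1H, 1I → 0 − 1 + 1 = 0
C5: 2C, 1H, 1O → 0 − 1 + 1 = 0
C6: 1C, 1H, 1O, 1Cl → 0 − 1 + 1 + 1 = +1
The most reduced carbon is C1 at -1.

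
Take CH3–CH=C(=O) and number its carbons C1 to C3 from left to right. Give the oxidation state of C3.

+2

C3 has a double bond to C (2×0 = 0), a double bond to O (2×+1 = +2).
Oxidation state = 0 + 2 = +2.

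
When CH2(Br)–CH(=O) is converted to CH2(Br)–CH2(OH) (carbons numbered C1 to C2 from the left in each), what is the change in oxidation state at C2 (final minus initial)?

-2

Before: C2 has 1 bond to C, 1 bond to H, 2 bonds to O → oxidation state +1.
After: C2 has 1 bond to C, 2 bonds to H, 1 bond to O → oxidation state -1.
Δ = -1 − (+1) = -2, so this is a reduction at C2.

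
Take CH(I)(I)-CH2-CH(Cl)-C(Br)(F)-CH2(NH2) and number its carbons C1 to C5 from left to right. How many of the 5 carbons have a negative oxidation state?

2

Tallying each carbon's bonds:
C1: 1C, 1H, 2I → 0 − 1 + 2 = +1
C2: 2C, 2H → 0 − 2 = -2
C3: 2C, 1H, 1Cl → 0 − 1 + 1 = 0
C4: 2C, 1F, 1Br → 0 + 1 + 1 = +2
C5: 1C, 2H, 1N → 0 − 2 + 1 = -1
2 carbons (C2, C5) meet the condition.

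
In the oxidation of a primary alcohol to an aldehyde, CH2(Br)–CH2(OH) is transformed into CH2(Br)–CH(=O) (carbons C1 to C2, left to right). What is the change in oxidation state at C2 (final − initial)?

+2

Before: C2 has 1 bond to C, 2 bonds to H, 1 bond to O → oxidation state -1.
After: C2 has 1 bond to C, 1 bond to H, 2 bonds to O → oxidation state +1.
Δ = +1 − (-1) = +2, so this is an oxidation at C2.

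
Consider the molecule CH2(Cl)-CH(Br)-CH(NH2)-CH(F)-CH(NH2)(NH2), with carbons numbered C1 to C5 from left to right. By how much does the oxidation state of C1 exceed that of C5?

C1: 1C, 2H, 1Cl → 0 − 2 + 1 = -1
C5: 1C, 1H, 2N → 0 − 1 + 2 = +1
Difference: -1 − (+1) = -2.

-2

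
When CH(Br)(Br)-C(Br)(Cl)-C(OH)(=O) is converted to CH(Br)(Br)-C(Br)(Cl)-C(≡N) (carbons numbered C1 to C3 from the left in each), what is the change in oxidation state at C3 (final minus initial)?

0

Before: C3 has 1 bond to C, 3 bonds to O → oxidation state +3.
After: C3 has 1 bond to C, 3 bonds to N → oxidation state +3.
Δ = +3 − (+3) = 0, so no net redox change at C3.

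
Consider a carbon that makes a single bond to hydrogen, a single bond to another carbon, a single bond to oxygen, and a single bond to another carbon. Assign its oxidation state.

0

The carbon has one bond to C (0), one bond to C (0), one bond to H (-1), one bond to O (+1).
Oxidation state = 0 + 0 − 1 + 1 = 0.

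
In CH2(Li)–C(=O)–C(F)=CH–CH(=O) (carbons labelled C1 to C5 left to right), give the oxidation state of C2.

+2

C2 has one bond to C (0), one bond to C (0), a double bond to O (2×+1 = +2).
Oxidation state = 0 + 0 + 2 = +2.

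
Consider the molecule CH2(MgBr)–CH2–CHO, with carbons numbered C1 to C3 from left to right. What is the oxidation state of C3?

+1

Bonds to more-electronegative neighbours contribute +1 each, bonds to H or metals contribute −1 each, and C–C bonds contribute 0.
C3 has one bond to C (0), one bond to H (-1), a double bond to O (2×+1 = +2).
Oxidation state = 0 − 1 + 2 = +1.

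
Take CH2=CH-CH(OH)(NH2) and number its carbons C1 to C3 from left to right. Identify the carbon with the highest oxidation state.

C3

Tallying each carbon's bonds:
C1: 2C, 2H → 0 − 2 = -2
C2: 3C, 1H → 0 − 1 = -1
C3: 1C, 1H, 1O, 1N → 0 − 1 + 1 + 1 = +1
The most oxidised carbon is C3 at +1.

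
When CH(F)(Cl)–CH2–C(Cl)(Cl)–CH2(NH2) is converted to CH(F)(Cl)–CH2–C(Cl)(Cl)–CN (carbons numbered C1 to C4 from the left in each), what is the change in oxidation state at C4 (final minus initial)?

+4

Before: C4 has 1 bond to C, 2 bonds to H, 1 bond to N → oxidation state -1.
After: C4 has 1 bond to C, 3 bonds to N → oxidation state +3.
Δ = +3 − (-1) = +4, so this is an oxidation at C4.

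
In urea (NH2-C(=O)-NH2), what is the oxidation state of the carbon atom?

+4

The carbon has one bond to N (+1), a double bond to O (2×+1 = +2), one bond to N (+1).
Oxidation state = +1 + 2 + 1 = +4.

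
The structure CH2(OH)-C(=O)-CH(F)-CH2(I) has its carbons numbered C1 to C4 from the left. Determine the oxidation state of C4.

Bonds to more-electronegative neighbours contribute +1 each, bonds to H or metals contribute −1 each, and C–C bonds contribute 0.
C4 has one bond to C (0), one bond to H (-1), one bond to H (-1), one bond to I (+1).
Oxidation state = 0 − 1 − 1 + 1 = -1.

-1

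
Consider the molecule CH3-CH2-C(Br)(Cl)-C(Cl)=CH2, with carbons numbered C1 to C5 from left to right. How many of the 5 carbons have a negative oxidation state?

Assign +1 per bond to O/N/halogen, −1 per bond to H or an electropositive element, and 0 per bond to carbon. Tallying each carbon:
C1: 1C, 3H → 0 − 3 = -3
C2: 2C, 2H → 0 − 2 = -2
C3: 2C, 1Cl, 1Br → 0 + 1 + 1 = +2
C4: 3C, 1Cl → 0 + 1 = +1
C5: 2C, 2H → 0 − 2 = -2
3 carbons (C1, C2, C5) meet the condition.

3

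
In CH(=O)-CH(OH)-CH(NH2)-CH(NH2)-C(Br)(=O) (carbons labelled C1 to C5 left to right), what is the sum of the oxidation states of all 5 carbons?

+4

Assign +1 per bond to O/N/halogen, −1 per bond to H or an electropositive element, and 0 per bond to carbon. Tallying each carbon:
C1: 1C, 1H, 2O → 0 − 1 + 2 = +1
C2: 2C, 1H, 1O → 0 − 1 + 1 = 0
C3: 2C, 1H, 1N → 0 − 1 + 1 = 0
C4: 2C, 1H, 1N → 0 − 1 + 1 = 0
C5: 1C, 2O, 1Br → 0 + 2 + 1 = +3
Sum = +1 + 0 + 0 + 0 + 3 = +4.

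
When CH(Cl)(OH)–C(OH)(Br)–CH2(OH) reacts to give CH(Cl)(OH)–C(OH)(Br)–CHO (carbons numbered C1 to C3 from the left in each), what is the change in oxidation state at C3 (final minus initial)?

+2

Before: C3 has 1 bond to C, 2 bonds to H, 1 bond to O → oxidation state -1.
After: C3 has 1 bond to C, 1 bond to H, 2 bonds to O → oxidation state +1.
Δ = +1 − (-1) = +2, so this is an oxidation at C3.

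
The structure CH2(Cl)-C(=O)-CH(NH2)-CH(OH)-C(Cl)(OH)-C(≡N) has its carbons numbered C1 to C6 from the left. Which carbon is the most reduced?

Assign +1 per bond to O/N/halogen, −1 per bond to H or an electropositive element, and 0 per bond to carbon. Tallying each carbon:
C1: 1C, 2H, 1Cl → 0 − 2 + 1 = -1
C2: 2C, 2O → 0 + 2 = +2
C3: 2C, 1H, 1N → 0 − 1 + 1 = 0
C4: 2C, 1H, 1O → 0 − 1 + 1 = 0
C5: 2C, 1O, 1Cl → 0 + 1 + 1 = +2
C6: 1C, 3N → 0 + 3 = +3
The most reduced carbon is C1 at -1.

C1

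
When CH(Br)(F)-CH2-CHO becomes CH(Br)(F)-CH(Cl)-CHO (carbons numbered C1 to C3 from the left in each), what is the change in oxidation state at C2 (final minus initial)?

+2

Before: C2 has 2 bonds to C, 2 bonds to H → oxidation state -2.
After: C2 has 2 bonds to C, 1 bond to H, 1 bond to Cl → oxidation state 0.
Δ = 0 − (-2) = +2, so this is an oxidation at C2.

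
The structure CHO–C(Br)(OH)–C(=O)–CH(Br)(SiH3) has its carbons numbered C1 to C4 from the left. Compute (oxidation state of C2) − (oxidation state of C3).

C2: 2C, 1O, 1Br → 0 + 1 + 1 = +2
C3: 2C, 2O → 0 + 2 = +2
Difference: +2 − (+2) = 0.

0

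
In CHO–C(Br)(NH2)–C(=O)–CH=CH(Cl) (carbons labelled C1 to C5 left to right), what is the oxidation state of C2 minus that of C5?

C2: 2C, 1N, 1Br → 0 + 1 + 1 = +2
C5: 2C, 1H, 1Cl → 0 − 1 + 1 = 0
Difference: +2 − (0) = +2.

+2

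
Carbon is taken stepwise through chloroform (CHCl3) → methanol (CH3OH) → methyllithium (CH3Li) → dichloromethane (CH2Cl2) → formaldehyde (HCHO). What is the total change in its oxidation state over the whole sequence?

Carbon oxidation states along the series — chloroform: +2, methanol: -2, methyllithium: -4, dichloromethane: 0, formaldehyde: 0.
Net change = 0 − (+2) = -2.

-2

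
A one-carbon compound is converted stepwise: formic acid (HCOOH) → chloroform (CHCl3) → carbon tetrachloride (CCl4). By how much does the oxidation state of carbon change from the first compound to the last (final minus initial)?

Carbon oxidation states along the series — formic acid: +2, chloroform: +2, carbon tetrachloride: +4.
Net change = +4 − (+2) = +2.

+2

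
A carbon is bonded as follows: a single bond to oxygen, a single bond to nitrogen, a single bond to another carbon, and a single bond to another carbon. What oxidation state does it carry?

+2

Each bond to a more electronegative atom (O, N, halogen) counts +1, each bond to a less electronegative atom (H, metal, B, Si) counts −1, and each C–C bond counts 0.
The carbon has one bond to C (0), one bond to C (0), one bond to O (+1), one bond to N (+1).
Oxidation state = 0 + 0 + 1 + 1 = +2.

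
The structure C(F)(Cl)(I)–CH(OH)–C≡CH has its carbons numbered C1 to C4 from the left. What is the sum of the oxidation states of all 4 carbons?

+2

Bonds to more-electronegative neighbours contribute +1 each, bonds to H or metals contribute −1 each, and C–C bonds contribute 0. Tallying each carbon:
C1: 1C, 1F, 1Cl, 1I → 0 + 1 + 1 + 1 = +3
C2: 2C, 1H, 1O → 0 − 1 + 1 = 0
C3: 4C → 0 = 0
C4: 3C, 1H → 0 − 1 = -1
Sum = +3 + 0 + 0 − 1 = +2.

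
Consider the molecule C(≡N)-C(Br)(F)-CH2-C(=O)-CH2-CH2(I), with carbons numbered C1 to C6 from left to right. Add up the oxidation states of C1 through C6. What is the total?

+2

Count +1 for every bond to an atom more electronegative than carbon and −1 for every bond to one less electronegative; C–C bonds are 0. Tallying each carbon:
C1: 1C, 3N → 0 + 3 = +3
C2: 2C, 1F, 1Br → 0 + 1 + 1 = +2
C3: 2C, 2H → 0 − 2 = -2
C4: 2C, 2O → 0 + 2 = +2
C5: 2C, 2H → 0 − 2 = -2
C6: 1C, 2H, 1I → 0 − 2 + 1 = -1
Sum = +3 + 2 − 2 + 2 − 2 − 1 = +2.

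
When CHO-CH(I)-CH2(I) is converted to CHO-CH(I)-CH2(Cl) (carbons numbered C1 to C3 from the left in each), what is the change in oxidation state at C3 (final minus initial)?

0

Before: C3 has 1 bond to C, 2 bonds to H, 1 bond to I → oxidation state -1.
After: C3 has 1 bond to C, 2 bonds to H, 1 bond to Cl → oxidation state -1.
Δ = -1 − (-1) = 0, so no net redox change at C3.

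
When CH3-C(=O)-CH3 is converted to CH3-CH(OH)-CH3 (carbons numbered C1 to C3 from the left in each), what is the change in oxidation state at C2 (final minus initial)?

Before: C2 has 2 bonds to C, 2 bonds to O → oxidation state +2.
After: C2 has 2 bonds to C, 1 bond to H, 1 bond to O → oxidation state 0.
Δ = 0 − (+2) = -2, so this is a reduction at C2.

-2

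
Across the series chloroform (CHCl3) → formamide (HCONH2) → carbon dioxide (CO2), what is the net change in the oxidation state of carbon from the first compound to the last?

+2

Carbon oxidation states along the series — chloroform: +2, formamide: +2, carbon dioxide: +4.
Net change = +4 − (+2) = +2.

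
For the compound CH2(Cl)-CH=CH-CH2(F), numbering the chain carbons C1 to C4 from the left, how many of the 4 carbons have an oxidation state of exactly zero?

Bonds to more-electronegative neighbours contribute +1 each, bonds to H or metals contribute −1 each, and C–C bonds contribute 0. Tallying each carbon:
C1: 1C, 2H, 1Cl → 0 − 2 + 1 = -1
C2: 3C, 1H → 0 − 1 = -1
C3: 3C, 1H → 0 − 1 = -1
C4: 1C, 2H, 1F → 0 − 2 + 1 = -1
0 carbons meet the condition.

0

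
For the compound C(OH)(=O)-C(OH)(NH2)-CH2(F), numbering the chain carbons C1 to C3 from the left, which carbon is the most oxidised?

Each bond to a more electronegative atom (O, N, halogen) counts +1, each bond to a less electronegative atom (H, metal, B, Si) counts −1, and each C–C bond counts 0. Tallying each carbon:
C1: 1C, 3O → 0 + 3 = +3
C2: 2C, 1O, 1N → 0 + 1 + 1 = +2
C3: 1C, 2H, 1F → 0 − 2 + 1 = -1
The most oxidised carbon is C1 at +3.

C1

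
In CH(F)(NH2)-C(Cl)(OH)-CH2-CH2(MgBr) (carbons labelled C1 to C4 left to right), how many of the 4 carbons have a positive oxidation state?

2

Tallying each carbon's bonds:
C1: 1C, 1H, 1N, 1F → 0 − 1 + 1 + 1 = +1
C2: 2C, 1O, 1Cl → 0 + 1 + 1 = +2
C3: 2C, 2H → 0 − 2 = -2
C4: 1C, 2H, 1Mg → 0 − 2 − 1 = -3
2 carbons (C1, C2) meet the condition.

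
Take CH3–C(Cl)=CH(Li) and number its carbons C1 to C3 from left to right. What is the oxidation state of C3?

Each bond to a more electronegative atom (O, N, halogen) counts +1, each bond to a less electronegative atom (H, metal, B, Si) counts −1, and each C–C bond counts 0.
C3 has a double bond to C (2×0 = 0), one bond to H (-1), one bond to Li (-1).
Oxidation state = 0 − 1 − 1 = -2.

-2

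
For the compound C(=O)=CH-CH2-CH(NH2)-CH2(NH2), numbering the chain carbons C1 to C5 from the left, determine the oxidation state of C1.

+2

C1 has a double bond to C (2×0 = 0), a double bond to O (2×+1 = +2).
Oxidation state = 0 + 2 = +2.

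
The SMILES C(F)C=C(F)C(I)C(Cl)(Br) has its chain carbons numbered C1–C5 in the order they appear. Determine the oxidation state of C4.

Assign +1 per bond to O/N/halogen, −1 per bond to H or an electropositive element, and 0 per bond to carbon.
C4 has one bond to C (0), one bond to C (0), one bond to I (+1), one bond to H (-1).
Oxidation state = 0 + 0 + 1 − 1 = 0.

0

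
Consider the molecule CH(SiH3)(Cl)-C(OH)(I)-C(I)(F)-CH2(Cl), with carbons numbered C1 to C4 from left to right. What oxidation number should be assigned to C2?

Count +1 for every bond to an atom more electronegative than carbon and −1 for every bond to one less electronegative; C–C bonds are 0.
C2 has one bond to C (0), one bond to C (0), one bond to O (+1), one bond to I (+1).
Oxidation state = 0 + 0 + 1 + 1 = +2.

+2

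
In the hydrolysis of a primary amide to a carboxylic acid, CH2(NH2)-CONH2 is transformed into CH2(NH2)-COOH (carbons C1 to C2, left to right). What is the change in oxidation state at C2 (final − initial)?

0

Before: C2 has 1 bond to C, 2 bonds to O, 1 bond to N → oxidation state +3.
After: C2 has 1 bond to C, 3 bonds to O → oxidation state +3.
Δ = +3 − (+3) = 0, so no net redox change at C2.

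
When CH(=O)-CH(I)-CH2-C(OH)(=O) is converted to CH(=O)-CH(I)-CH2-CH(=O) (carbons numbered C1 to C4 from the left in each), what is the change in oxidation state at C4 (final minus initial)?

Before: C4 has 1 bond to C, 3 bonds to O → oxidation state +3.
After: C4 has 1 bond to C, 1 bond to H, 2 bonds to O → oxidation state +1.
Δ = +1 − (+3) = -2, so this is a reduction at C4.

-2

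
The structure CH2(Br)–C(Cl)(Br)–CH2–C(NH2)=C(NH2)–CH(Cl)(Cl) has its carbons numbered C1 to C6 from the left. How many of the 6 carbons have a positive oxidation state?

Tallying each carbon's bonds:
C1: 1C, 2H, 1Br → 0 − 2 + 1 = -1
C2: 2C, 1Cl, 1Br → 0 + 1 + 1 = +2
C3: 2C, 2H → 0 − 2 = -2
C4: 3C, 1N → 0 + 1 = +1
C5: 3C, 1N → 0 + 1 = +1
C6: 1C, 1H, 2Cl → 0 − 1 + 2 = +1
4 carbons (C2, C4, C5, C6) meet the condition.

4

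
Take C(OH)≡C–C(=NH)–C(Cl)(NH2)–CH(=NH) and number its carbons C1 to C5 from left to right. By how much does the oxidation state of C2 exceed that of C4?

C2: 4C → 0 = 0
C4: 2C, 1N, 1Cl → 0 + 1 + 1 = +2
Difference: 0 − (+2) = -2.

-2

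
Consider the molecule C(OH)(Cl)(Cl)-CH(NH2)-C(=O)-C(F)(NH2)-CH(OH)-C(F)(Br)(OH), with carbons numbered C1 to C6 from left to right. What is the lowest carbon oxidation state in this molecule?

0

Tallying each carbon's bonds:
C1: 1C, 1O, 2Cl → 0 + 1 + 2 = +3
C2: 2C, 1H, 1N → 0 − 1 + 1 = 0
C3: 2C, 2O → 0 + 2 = +2
C4: 2C, 1N, 1F → 0 + 1 + 1 = +2
C5: 2C, 1H, 1O → 0 − 1 + 1 = 0
C6: 1C, 1O, 1F, 1Br → 0 + 1 + 1 + 1 = +3
The lowest value is 0.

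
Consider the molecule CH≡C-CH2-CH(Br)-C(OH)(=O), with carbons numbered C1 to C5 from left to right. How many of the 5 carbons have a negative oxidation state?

2

Count +1 for every bond to an atom more electronegative than carbon and −1 for every bond to one less electronegative; C–C bonds are 0. Tallying each carbon:
C1: 3C, 1H → 0 − 1 = -1
C2: 4C → 0 = 0
C3: 2C, 2H → 0 − 2 = -2
C4: 2C, 1H, 1Br → 0 − 1 + 1 = 0
C5: 1C, 3O → 0 + 3 = +3
2 carbons (C1, C3) meet the condition.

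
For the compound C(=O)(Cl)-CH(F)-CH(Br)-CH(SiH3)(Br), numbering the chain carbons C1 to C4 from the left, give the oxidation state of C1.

+3

C1 has one bond to C (0), a double bond to O (2×+1 = +2), one bond to Cl (+1).
Oxidation state = 0 + 2 + 1 = +3.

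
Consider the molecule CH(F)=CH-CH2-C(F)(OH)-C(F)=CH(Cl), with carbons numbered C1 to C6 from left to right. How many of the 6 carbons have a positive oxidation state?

Tallying each carbon's bonds:
C1: 2C, 1H, 1F → 0 − 1 + 1 = 0
C2: 3C, 1H → 0 − 1 = -1
C3: 2C, 2H → 0 − 2 = -2
C4: 2C, 1O, 1F → 0 + 1 + 1 = +2
C5: 3C, 1F → 0 + 1 = +1
C6: 2C, 1H, 1Cl → 0 − 1 + 1 = 0
2 carbons (C4, C5) meet the condition.

2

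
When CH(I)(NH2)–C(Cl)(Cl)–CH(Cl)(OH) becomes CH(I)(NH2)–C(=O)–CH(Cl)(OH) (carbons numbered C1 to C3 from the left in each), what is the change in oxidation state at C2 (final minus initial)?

0

Before: C2 has 2 bonds to C, 2 bonds to Cl → oxidation state +2.
After: C2 has 2 bonds to C, 2 bonds to O → oxidation state +2.
Δ = +2 − (+2) = 0, so no net redox change at C2.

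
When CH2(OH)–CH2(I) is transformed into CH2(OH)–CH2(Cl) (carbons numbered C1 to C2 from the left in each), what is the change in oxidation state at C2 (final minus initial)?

Before: C2 has 1 bond to C, 2 bonds to H, 1 bond to I → oxidation state -1.
After: C2 has 1 bond to C, 2 bonds to H, 1 bond to Cl → oxidation state -1.
Δ = -1 − (-1) = 0, so no net redox change at C2.

0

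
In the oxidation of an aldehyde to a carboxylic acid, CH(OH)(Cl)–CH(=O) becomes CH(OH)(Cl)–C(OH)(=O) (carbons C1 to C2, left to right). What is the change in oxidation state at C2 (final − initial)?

+2

Before: C2 has 1 bond to C, 1 bond to H, 2 bonds to O → oxidation state +1.
After: C2 has 1 bond to C, 3 bonds to O → oxidation state +3.
Δ = +3 − (+1) = +2, so this is an oxidation at C2.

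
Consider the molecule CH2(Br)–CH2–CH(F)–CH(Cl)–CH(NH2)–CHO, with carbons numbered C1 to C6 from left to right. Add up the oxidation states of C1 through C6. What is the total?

-2

Bonds to more-electronegative neighbours contribute +1 each, bonds to H or metals contribute −1 each, and C–C bonds contribute 0. Tallying each carbon:
C1: 1C, 2H, 1Br → 0 − 2 + 1 = -1
C2: 2C, 2H → 0 − 2 = -2
C3: 2C, 1H, 1F → 0 − 1 + 1 = 0
C4: 2C, 1H, 1Cl → 0 − 1 + 1 = 0
C5: 2C, 1H, 1N → 0 − 1 + 1 = 0
C6: 1C, 1H, 2O → 0 − 1 + 2 = +1
Sum = -1 − 2 + 0 + 0 + 0 + 1 = -2.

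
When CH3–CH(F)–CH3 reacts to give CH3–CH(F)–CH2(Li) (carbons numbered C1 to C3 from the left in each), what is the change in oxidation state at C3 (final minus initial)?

Before: C3 has 1 bond to C, 3 bonds to H → oxidation state -3.
After: C3 has 1 bond to C, 2 bonds to H, 1 bond to Li → oxidation state -3.
Δ = -3 − (-3) = 0, so no net redox change at C3.

0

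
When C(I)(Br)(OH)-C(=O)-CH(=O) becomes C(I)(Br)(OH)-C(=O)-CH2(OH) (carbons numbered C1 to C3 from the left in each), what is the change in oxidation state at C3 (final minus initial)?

Before: C3 has 1 bond to C, 1 bond to H, 2 bonds to O → oxidation state +1.
After: C3 has 1 bond to C, 2 bonds to H, 1 bond to O → oxidation state -1.
Δ = -1 − (+1) = -2, so this is a reduction at C3.

-2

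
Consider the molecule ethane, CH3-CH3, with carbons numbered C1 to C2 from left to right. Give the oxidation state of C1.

C1 has one bond to H (-1), one bond to H (-1), one bond to H (-1), one bond to C (0).
Oxidation state = -1 − 1 − 1 + 0 = -3.

-3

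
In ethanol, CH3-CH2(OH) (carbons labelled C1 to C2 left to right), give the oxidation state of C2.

-1

C2 has one bond to H (-1), one bond to H (-1), one bond to O (+1), one bond to C (0).
Oxidation state = -1 − 1 + 1 + 0 = -1.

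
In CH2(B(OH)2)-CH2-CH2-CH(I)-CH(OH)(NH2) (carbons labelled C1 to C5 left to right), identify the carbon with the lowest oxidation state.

C1

Bonds to more-electronegative neighbours contribute +1 each, bonds to H or metals contribute −1 each, and C–C bonds contribute 0. Tallying each carbon:
C1: 1C, 2H, 1B → 0 − 2 − 1 = -3
C2: 2C, 2H → 0 − 2 = -2
C3: 2C, 2H → 0 − 2 = -2
C4: 2C, 1H, 1I → 0 − 1 + 1 = 0
C5: 1C, 1H, 1O, 1N → 0 − 1 + 1 + 1 = +1
The most reduced carbon is C1 at -3.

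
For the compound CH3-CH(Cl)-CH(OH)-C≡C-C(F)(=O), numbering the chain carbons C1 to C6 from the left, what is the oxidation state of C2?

Assign +1 per bond to O/N/halogen, −1 per bond to H or an electropositive element, and 0 per bond to carbon.
C2 has one bond to C (0), one bond to C (0), one bond to H (-1), one bond to Cl (+1).
Oxidation state = 0 + 0 − 1 + 1 = 0.

0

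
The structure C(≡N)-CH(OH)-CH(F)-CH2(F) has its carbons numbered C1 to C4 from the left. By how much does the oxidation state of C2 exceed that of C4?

+1

C2: 2C, 1H, 1O → 0 − 1 + 1 = 0
C4: 1C, 2H, 1F → 0 − 2 + 1 = -1
Difference: 0 − (-1) = +1.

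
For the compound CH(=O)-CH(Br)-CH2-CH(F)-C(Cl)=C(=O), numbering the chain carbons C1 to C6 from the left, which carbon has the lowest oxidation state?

C3

Count +1 for every bond to an atom more electronegative than carbon and −1 for every bond to one less electronegative; C–C bonds are 0. Tallying each carbon:
C1: 1C, 1H, 2O → 0 − 1 + 2 = +1
C2: 2C, 1H, 1Br → 0 − 1 + 1 = 0
C3: 2C, 2H → 0 − 2 = -2
C4: 2C, 1H, 1F → 0 − 1 + 1 = 0
C5: 3C, 1Cl → 0 + 1 = +1
C6: 2C, 2O → 0 + 2 = +2
The most reduced carbon is C3 at -2.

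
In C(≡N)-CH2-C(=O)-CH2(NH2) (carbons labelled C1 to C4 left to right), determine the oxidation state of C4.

Assign +1 per bond to O/N/halogen, −1 per bond to H or an electropositive element, and 0 per bond to carbon.
C4 has one bond to C (0), one bond to N (+1), one bond to H (-1), one bond to H (-1).
Oxidation state = 0 + 1 − 1 − 1 = -1.

-1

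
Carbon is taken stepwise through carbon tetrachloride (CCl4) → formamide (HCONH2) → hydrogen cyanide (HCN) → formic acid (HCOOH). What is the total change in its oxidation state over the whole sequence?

-2

Carbon oxidation states along the series — carbon tetrachloride: +4, formamide: +2, hydrogen cyanide: +2, formic acid: +2.
Net change = +2 − (+4) = -2.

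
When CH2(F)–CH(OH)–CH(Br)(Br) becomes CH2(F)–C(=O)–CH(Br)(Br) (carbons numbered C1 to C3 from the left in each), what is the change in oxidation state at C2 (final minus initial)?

+2

Before: C2 has 2 bonds to C, 1 bond to H, 1 bond to O → oxidation state 0.
After: C2 has 2 bonds to C, 2 bonds to O → oxidation state +2.
Δ = +2 − (0) = +2, so this is an oxidation at C2.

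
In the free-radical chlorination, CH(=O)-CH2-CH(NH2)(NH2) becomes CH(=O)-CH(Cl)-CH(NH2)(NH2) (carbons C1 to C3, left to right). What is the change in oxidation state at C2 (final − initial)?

+2

Before: C2 has 2 bonds to C, 2 bonds to H → oxidation state -2.
After: C2 has 2 bonds to C, 1 bond to H, 1 bond to Cl → oxidation state 0.
Δ = 0 − (-2) = +2, so this is an oxidation at C2.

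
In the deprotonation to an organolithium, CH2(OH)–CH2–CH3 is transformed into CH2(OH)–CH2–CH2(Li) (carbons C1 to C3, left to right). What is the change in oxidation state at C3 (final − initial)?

0

Before: C3 has 1 bond to C, 3 bonds to H → oxidation state -3.
After: C3 has 1 bond to C, 2 bonds to H, 1 bond to Li → oxidation state -3.
Δ = -3 − (-3) = 0, so no net redox change at C3.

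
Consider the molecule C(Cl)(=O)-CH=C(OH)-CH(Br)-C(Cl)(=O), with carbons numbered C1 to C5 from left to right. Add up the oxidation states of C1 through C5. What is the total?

Tallying each carbon's bonds:
C1: 1C, 2O, 1Cl → 0 + 2 + 1 = +3
C2: 3C, 1H → 0 − 1 = -1
C3: 3C, 1O → 0 + 1 = +1
C4: 2C, 1H, 1Br → 0 − 1 + 1 = 0
C5: 1C, 2O, 1Cl → 0 + 2 + 1 = +3
Sum = +3 − 1 + 1 + 0 + 3 = +6.

+6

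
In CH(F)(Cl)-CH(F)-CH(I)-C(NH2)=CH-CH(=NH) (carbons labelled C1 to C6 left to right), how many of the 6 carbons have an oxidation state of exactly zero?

2

Tallying each carbon's bonds:
C1: 1C, 1H, 1F, 1Cl → 0 − 1 + 1 + 1 = +1
C2: 2C, 1H, 1F → 0 − 1 + 1 = 0
C3: 2C, 1H, 1I → 0 − 1 + 1 = 0
C4: 3C, 1N → 0 + 1 = +1
C5: 3C, 1H → 0 − 1 = -1
C6: 1C, 1H, 2N → 0 − 1 + 2 = +1
2 carbons (C2, C3) meet the condition.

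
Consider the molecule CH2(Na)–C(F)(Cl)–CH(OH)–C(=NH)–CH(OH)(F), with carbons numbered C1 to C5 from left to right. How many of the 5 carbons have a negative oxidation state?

1

Tallying each carbon's bonds:
C1: 1C, 2H, 1Na → 0 − 2 − 1 = -3
C2: 2C, 1F, 1Cl → 0 + 1 + 1 = +2
C3: 2C, 1H, 1O → 0 − 1 + 1 = 0
C4: 2C, 2N → 0 + 2 = +2
C5: 1C, 1H, 1O, 1F → 0 − 1 + 1 + 1 = +1
1 carbon (C1) meets the condition.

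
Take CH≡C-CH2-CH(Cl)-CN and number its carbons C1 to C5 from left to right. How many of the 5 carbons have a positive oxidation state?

Tallying each carbon's bonds:
C1: 3C, 1H → 0 − 1 = -1
C2: 4C → 0 = 0
C3: 2C, 2H → 0 − 2 = -2
C4: 2C, 1H, 1Cl → 0 − 1 + 1 = 0
C5: 1C, 3N → 0 + 3 = +3
1 carbon (C5) meets the condition.

1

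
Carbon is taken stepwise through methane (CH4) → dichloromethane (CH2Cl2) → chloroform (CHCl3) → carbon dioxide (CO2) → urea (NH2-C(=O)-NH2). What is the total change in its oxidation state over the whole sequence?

+8

Carbon oxidation states along the series — methane: -4, dichloromethane: 0, chloroform: +2, carbon dioxide: +4, urea: +4.
Net change = +4 − (-4) = +8.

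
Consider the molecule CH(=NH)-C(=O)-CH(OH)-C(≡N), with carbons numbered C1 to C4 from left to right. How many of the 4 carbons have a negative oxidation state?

0

Tallying each carbon's bonds:
C1: 1C, 1H, 2N → 0 − 1 + 2 = +1
C2: 2C, 2O → 0 + 2 = +2
C3: 2C, 1H, 1O → 0 − 1 + 1 = 0
C4: 1C, 3N → 0 + 3 = +3
0 carbons meet the condition.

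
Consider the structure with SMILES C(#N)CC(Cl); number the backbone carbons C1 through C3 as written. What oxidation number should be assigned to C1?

Count +1 for every bond to an atom more electronegative than carbon and −1 for every bond to one less electronegative; C–C bonds are 0.
C1 has one bond to C (0), a triple bond to N (3×+1 = +3).
Oxidation state = 0 + 3 = +3.

+3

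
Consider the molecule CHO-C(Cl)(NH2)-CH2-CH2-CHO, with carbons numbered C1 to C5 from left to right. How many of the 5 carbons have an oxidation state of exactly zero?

Bonds to more-electronegative neighbours contribute +1 each, bonds to H or metals contribute −1 each, and C–C bonds contribute 0. Tallying each carbon:
C1: 1C, 1H, 2O → 0 − 1 + 2 = +1
C2: 2C, 1N, 1Cl → 0 + 1 + 1 = +2
C3: 2C, 2H → 0 − 2 = -2
C4: 2C, 2H → 0 − 2 = -2
C5: 1C, 1H, 2O → 0 − 1 + 2 = +1
0 carbons meet the condition.

0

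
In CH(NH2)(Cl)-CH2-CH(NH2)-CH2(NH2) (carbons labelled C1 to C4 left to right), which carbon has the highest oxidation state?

Bonds to more-electronegative neighbours contribute +1 each, bonds to H or metals contribute −1 each, and C–C bonds contribute 0. Tallying each carbon:
C1: 1C, 1H, 1N, 1Cl → 0 − 1 + 1 + 1 = +1
C2: 2C, 2H → 0 − 2 = -2
C3: 2C, 1H, 1N → 0 − 1 + 1 = 0
C4: 1C, 2H, 1N → 0 − 2 + 1 = -1
The most oxidised carbon is C1 at +1.

C1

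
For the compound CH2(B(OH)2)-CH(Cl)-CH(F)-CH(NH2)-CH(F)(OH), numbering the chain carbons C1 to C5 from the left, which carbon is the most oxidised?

C5

Tallying each carbon's bonds:
C1: 1C, 2H, 1B → 0 − 2 − 1 = -3
C2: 2C, 1H, 1Cl → 0 − 1 + 1 = 0
C3: 2C, 1H, 1F → 0 − 1 + 1 = 0
C4: 2C, 1H, 1N → 0 − 1 + 1 = 0
C5: 1C, 1H, 1O, 1F → 0 − 1 + 1 + 1 = +1
The most oxidised carbon is C5 at +1.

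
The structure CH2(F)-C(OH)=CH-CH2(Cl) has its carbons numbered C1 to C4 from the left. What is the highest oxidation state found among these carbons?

+1

Each bond to a more electronegative atom (O, N, halogen) counts +1, each bond to a less electronegative atom (H, metal, B, Si) counts −1, and each C–C bond counts 0. Tallying each carbon:
C1: 1C, 2H, 1F → 0 − 2 + 1 = -1
C2: 3C, 1O → 0 + 1 = +1
C3: 3C, 1H → 0 − 1 = -1
C4: 1C, 2H, 1Cl → 0 − 2 + 1 = -1
The highest value is +1.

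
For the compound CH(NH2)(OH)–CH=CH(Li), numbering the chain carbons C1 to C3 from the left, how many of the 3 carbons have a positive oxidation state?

1

Tallying each carbon's bonds:
C1: 1C, 1H, 1O, 1N → 0 − 1 + 1 + 1 = +1
C2: 3C, 1H → 0 − 1 = -1
C3: 2C, 1H, 1Li → 0 − 1 − 1 = -2
1 carbon (C1) meets the condition.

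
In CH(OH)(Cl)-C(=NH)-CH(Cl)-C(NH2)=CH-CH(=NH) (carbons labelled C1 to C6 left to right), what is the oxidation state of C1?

+1

Assign +1 per bond to O/N/halogen, −1 per bond to H or an electropositive element, and 0 per bond to carbon.
C1 has one bond to C (0), one bond to O (+1), one bond to H (-1), one bond to Cl (+1).
Oxidation state = 0 + 1 − 1 + 1 = +1.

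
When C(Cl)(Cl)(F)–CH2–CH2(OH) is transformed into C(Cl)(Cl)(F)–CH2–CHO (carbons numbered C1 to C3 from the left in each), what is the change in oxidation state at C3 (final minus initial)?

Before: C3 has 1 bond to C, 2 bonds to H, 1 bond to O → oxidation state -1.
After: C3 has 1 bond to C, 1 bond to H, 2 bonds to O → oxidation state +1.
Δ = +1 − (-1) = +2, so this is an oxidation at C3.

+2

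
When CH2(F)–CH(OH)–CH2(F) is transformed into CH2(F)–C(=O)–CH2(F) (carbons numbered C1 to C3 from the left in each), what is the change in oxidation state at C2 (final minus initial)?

Before: C2 has 2 bonds to C, 1 bond to H, 1 bond to O → oxidation state 0.
After: C2 has 2 bonds to C, 2 bonds to O → oxidation state +2.
Δ = +2 − (0) = +2, so this is an oxidation at C2.

+2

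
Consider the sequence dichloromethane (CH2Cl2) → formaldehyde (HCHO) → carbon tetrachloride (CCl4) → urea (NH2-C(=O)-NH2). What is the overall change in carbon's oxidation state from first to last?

Carbon oxidation states along the series — dichloromethane: 0, formaldehyde: 0, carbon tetrachloride: +4, urea: +4.
Net change = +4 − (0) = +4.

+4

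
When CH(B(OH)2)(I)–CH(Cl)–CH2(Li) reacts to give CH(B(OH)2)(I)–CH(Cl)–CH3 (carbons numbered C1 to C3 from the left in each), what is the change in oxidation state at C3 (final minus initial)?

0

Before: C3 has 1 bond to C, 2 bonds to H, 1 bond to Li → oxidation state -3.
After: C3 has 1 bond to C, 3 bonds to H → oxidation state -3.
Δ = -3 − (-3) = 0, so no net redox change at C3.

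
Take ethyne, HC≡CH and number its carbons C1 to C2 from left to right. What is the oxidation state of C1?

Bonds to more-electronegative neighbours contribute +1 each, bonds to H or metals contribute −1 each, and C–C bonds contribute 0.
C1 has one bond to H (-1), a triple bond to C (3×0 = 0).
Oxidation state = -1 + 0 = -1.

-1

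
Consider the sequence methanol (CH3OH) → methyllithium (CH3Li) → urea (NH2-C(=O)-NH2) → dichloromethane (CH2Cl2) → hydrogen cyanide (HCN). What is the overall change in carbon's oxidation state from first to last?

Carbon oxidation states along the series — methanol: -2, methyllithium: -4, urea: +4, dichloromethane: 0, hydrogen cyanide: +2.
Net change = +2 − (-2) = +4.

+4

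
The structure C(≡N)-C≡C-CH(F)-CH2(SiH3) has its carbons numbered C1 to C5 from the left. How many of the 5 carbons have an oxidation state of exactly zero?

Bonds to more-electronegative neighbours contribute +1 each, bonds to H or metals contribute −1 each, and C–C bonds contribute 0. Tallying each carbon:
C1: 1C, 3N → 0 + 3 = +3
C2: 4C → 0 = 0
C3: 4C → 0 = 0
C4: 2C, 1H, 1F → 0 − 1 + 1 = 0
C5: 1C, 2H, 1Si → 0 − 2 − 1 = -3
3 carbons (C2, C3, C4) meet the condition.

3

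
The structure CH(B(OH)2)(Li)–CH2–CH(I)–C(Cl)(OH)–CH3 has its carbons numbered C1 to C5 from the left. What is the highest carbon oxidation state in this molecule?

+2

Tallying each carbon's bonds:
C1: 1C, 1H, 1Li, 1B → 0 − 1 − 1 − 1 = -3
C2: 2C, 2H → 0 − 2 = -2
C3: 2C, 1H, 1I → 0 − 1 + 1 = 0
C4: 2C, 1O, 1Cl → 0 + 1 + 1 = +2
C5: 1C, 3H → 0 − 3 = -3
The highest value is +2.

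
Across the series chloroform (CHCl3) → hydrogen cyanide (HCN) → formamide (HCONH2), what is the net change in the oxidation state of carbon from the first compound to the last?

Carbon oxidation states along the series — chloroform: +2, hydrogen cyanide: +2, formamide: +2.
Net change = +2 − (+2) = 0.

0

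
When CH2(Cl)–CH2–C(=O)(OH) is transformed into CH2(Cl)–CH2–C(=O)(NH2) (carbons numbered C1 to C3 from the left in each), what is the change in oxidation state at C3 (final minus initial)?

0

Before: C3 has 1 bond to C, 3 bonds to O → oxidation state +3.
After: C3 has 1 bond to C, 2 bonds to O, 1 bond to N → oxidation state +3.
Δ = +3 − (+3) = 0, so no net redox change at C3.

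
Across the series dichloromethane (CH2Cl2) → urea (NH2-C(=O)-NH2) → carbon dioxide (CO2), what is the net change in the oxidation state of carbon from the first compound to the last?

Carbon oxidation states along the series — dichloromethane: 0, urea: +4, carbon dioxide: +4.
Net change = +4 − (0) = +4.

+4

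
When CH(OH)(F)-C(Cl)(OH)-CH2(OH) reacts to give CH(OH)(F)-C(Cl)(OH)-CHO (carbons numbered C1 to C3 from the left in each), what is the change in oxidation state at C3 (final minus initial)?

+2

Before: C3 has 1 bond to C, 2 bonds to H, 1 bond to O → oxidation state -1.
After: C3 has 1 bond to C, 1 bond to H, 2 bonds to O → oxidation state +1.
Δ = +1 − (-1) = +2, so this is an oxidation at C3.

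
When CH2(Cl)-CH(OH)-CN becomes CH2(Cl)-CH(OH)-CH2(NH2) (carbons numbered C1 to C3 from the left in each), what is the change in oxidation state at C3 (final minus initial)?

Before: C3 has 1 bond to C, 3 bonds to N → oxidation state +3.
After: C3 has 1 bond to C, 2 bonds to H, 1 bond to N → oxidation state -1.
Δ = -1 − (+3) = -4, so this is a reduction at C3.

-4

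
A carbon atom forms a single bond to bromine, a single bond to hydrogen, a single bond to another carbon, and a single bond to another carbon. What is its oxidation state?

0

The carbon has one bond to C (0), one bond to C (0), one bond to Br (+1), one bond to H (-1).
Oxidation state = 0 + 0 + 1 − 1 = 0.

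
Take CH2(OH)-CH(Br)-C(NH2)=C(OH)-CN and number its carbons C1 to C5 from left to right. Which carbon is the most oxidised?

C5

Tallying each carbon's bonds:
C1: 1C, 2H, 1O → 0 − 2 + 1 = -1
C2: 2C, 1H, 1Br → 0 − 1 + 1 = 0
C3: 3C, 1N → 0 + 1 = +1
C4: 3C, 1O → 0 + 1 = +1
C5: 1C, 3N → 0 + 3 = +3
The most oxidised carbon is C5 at +3.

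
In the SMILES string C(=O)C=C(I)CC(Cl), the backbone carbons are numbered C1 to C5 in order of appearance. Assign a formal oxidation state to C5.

-1

Count +1 for every bond to an atom more electronegative than carbon and −1 for every bond to one less electronegative; C–C bonds are 0.
C5 has one bond to C (0), one bond to H (-1), one bond to Cl (+1), one bond to H (-1).
Oxidation state = 0 − 1 + 1 − 1 = -1.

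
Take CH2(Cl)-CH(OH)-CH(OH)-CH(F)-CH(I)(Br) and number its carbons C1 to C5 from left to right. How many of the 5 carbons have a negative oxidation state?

Each bond to a more electronegative atom (O, N, halogen) counts +1, each bond to a less electronegative atom (H, metal, B, Si) counts −1, and each C–C bond counts 0. Tallying each carbon:
C1: 1C, 2H, 1Cl → 0 − 2 + 1 = -1
C2: 2C, 1H, 1O → 0 − 1 + 1 = 0
C3: 2C, 1H, 1O → 0 − 1 + 1 = 0
C4: 2C, 1H, 1F → 0 − 1 + 1 = 0
C5: 1C, 1H, 1Br, 1I → 0 − 1 + 1 + 1 = +1
1 carbon (C1) meets the condition.

1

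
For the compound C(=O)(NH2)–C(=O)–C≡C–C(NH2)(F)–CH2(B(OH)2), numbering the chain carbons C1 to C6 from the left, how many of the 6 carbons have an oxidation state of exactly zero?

Bonds to more-electronegative neighbours contribute +1 each, bonds to H or metals contribute −1 each, and C–C bonds contribute 0. Tallying each carbon:
C1: 1C, 2O, 1N → 0 + 2 + 1 = +3
C2: 2C, 2O → 0 + 2 = +2
C3: 4C → 0 = 0
C4: 4C → 0 = 0
C5: 2C, 1N, 1F → 0 + 1 + 1 = +2
C6: 1C, 2H, 1B → 0 − 2 − 1 = -3
2 carbons (C3, C4) meet the condition.

2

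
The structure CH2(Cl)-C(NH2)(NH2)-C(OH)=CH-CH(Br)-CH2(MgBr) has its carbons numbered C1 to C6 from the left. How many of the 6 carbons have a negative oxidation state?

Assign +1 per bond to O/N/halogen, −1 per bond to H or an electropositive element, and 0 per bond to carbon. Tallying each carbon:
C1: 1C, 2H, 1Cl → 0 − 2 + 1 = -1
C2: 2C, 2N → 0 + 2 = +2
C3: 3C, 1O → 0 + 1 = +1
C4: 3C, 1H → 0 − 1 = -1
C5: 2C, 1H, 1Br → 0 − 1 + 1 = 0
C6: 1C, 2H, 1Mg → 0 − 2 − 1 = -3
3 carbons (C1, C4, C6) meet the condition.

3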